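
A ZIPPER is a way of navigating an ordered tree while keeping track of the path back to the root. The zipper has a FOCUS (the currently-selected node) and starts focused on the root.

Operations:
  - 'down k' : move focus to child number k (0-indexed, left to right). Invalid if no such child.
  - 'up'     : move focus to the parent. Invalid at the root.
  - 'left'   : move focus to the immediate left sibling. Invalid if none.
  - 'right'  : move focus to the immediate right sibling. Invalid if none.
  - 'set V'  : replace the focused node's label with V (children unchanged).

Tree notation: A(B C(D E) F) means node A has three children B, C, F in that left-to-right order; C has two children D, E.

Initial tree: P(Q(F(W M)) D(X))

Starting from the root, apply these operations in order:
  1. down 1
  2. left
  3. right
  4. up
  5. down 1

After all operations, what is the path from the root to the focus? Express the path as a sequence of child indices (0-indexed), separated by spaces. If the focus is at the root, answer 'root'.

Step 1 (down 1): focus=D path=1 depth=1 children=['X'] left=['Q'] right=[] parent=P
Step 2 (left): focus=Q path=0 depth=1 children=['F'] left=[] right=['D'] parent=P
Step 3 (right): focus=D path=1 depth=1 children=['X'] left=['Q'] right=[] parent=P
Step 4 (up): focus=P path=root depth=0 children=['Q', 'D'] (at root)
Step 5 (down 1): focus=D path=1 depth=1 children=['X'] left=['Q'] right=[] parent=P

Answer: 1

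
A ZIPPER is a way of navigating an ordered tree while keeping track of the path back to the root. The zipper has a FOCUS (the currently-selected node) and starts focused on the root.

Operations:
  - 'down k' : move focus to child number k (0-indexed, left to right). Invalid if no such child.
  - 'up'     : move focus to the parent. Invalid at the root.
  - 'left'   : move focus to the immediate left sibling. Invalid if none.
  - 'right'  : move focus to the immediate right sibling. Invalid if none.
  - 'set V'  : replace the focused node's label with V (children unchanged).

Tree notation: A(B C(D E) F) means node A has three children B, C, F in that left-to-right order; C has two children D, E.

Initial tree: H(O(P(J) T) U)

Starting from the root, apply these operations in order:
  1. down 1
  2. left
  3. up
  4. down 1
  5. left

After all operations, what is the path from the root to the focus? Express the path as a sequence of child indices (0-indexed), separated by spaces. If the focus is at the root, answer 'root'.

Step 1 (down 1): focus=U path=1 depth=1 children=[] left=['O'] right=[] parent=H
Step 2 (left): focus=O path=0 depth=1 children=['P', 'T'] left=[] right=['U'] parent=H
Step 3 (up): focus=H path=root depth=0 children=['O', 'U'] (at root)
Step 4 (down 1): focus=U path=1 depth=1 children=[] left=['O'] right=[] parent=H
Step 5 (left): focus=O path=0 depth=1 children=['P', 'T'] left=[] right=['U'] parent=H

Answer: 0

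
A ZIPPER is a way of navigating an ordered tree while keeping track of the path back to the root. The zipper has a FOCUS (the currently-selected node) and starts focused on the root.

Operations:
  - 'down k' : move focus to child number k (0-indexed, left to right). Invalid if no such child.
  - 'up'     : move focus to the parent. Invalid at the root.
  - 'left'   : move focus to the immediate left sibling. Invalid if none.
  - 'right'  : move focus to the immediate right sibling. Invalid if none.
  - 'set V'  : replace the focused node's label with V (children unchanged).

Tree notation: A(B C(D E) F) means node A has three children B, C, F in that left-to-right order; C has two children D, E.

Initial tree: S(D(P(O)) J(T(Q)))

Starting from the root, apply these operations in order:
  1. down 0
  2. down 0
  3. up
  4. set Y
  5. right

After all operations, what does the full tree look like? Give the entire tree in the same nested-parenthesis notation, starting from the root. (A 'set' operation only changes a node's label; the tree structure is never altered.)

Answer: S(Y(P(O)) J(T(Q)))

Derivation:
Step 1 (down 0): focus=D path=0 depth=1 children=['P'] left=[] right=['J'] parent=S
Step 2 (down 0): focus=P path=0/0 depth=2 children=['O'] left=[] right=[] parent=D
Step 3 (up): focus=D path=0 depth=1 children=['P'] left=[] right=['J'] parent=S
Step 4 (set Y): focus=Y path=0 depth=1 children=['P'] left=[] right=['J'] parent=S
Step 5 (right): focus=J path=1 depth=1 children=['T'] left=['Y'] right=[] parent=S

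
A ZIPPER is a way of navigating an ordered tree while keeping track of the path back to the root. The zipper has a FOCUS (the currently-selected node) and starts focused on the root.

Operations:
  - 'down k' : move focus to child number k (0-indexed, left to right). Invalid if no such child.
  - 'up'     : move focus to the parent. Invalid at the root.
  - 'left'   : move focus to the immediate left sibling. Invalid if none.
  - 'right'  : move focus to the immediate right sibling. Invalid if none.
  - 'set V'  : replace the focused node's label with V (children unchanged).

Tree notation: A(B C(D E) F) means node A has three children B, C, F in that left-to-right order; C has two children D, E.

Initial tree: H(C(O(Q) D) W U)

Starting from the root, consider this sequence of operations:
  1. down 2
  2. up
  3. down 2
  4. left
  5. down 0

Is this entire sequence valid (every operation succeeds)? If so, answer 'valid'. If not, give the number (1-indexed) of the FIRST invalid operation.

Answer: 5

Derivation:
Step 1 (down 2): focus=U path=2 depth=1 children=[] left=['C', 'W'] right=[] parent=H
Step 2 (up): focus=H path=root depth=0 children=['C', 'W', 'U'] (at root)
Step 3 (down 2): focus=U path=2 depth=1 children=[] left=['C', 'W'] right=[] parent=H
Step 4 (left): focus=W path=1 depth=1 children=[] left=['C'] right=['U'] parent=H
Step 5 (down 0): INVALID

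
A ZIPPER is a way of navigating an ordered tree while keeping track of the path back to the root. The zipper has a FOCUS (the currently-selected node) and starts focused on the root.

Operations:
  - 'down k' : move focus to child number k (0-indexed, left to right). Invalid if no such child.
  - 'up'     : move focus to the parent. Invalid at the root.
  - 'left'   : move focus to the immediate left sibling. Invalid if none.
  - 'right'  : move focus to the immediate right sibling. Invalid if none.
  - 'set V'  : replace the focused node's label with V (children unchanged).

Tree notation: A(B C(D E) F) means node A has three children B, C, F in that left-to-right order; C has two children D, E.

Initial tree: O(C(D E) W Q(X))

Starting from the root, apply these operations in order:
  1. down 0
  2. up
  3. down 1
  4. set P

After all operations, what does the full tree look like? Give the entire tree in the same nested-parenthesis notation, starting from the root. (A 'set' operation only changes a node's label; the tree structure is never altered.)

Answer: O(C(D E) P Q(X))

Derivation:
Step 1 (down 0): focus=C path=0 depth=1 children=['D', 'E'] left=[] right=['W', 'Q'] parent=O
Step 2 (up): focus=O path=root depth=0 children=['C', 'W', 'Q'] (at root)
Step 3 (down 1): focus=W path=1 depth=1 children=[] left=['C'] right=['Q'] parent=O
Step 4 (set P): focus=P path=1 depth=1 children=[] left=['C'] right=['Q'] parent=O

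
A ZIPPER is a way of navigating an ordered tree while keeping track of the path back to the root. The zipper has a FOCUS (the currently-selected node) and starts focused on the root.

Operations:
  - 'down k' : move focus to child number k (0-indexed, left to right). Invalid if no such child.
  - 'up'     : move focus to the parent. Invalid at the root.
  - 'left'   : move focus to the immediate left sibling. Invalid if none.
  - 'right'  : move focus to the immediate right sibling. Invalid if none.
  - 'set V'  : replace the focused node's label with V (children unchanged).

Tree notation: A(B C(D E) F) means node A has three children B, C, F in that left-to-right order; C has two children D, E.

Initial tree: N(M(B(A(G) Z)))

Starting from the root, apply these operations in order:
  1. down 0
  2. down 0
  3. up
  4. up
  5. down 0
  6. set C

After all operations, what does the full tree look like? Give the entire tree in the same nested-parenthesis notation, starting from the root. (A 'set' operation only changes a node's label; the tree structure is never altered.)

Answer: N(C(B(A(G) Z)))

Derivation:
Step 1 (down 0): focus=M path=0 depth=1 children=['B'] left=[] right=[] parent=N
Step 2 (down 0): focus=B path=0/0 depth=2 children=['A', 'Z'] left=[] right=[] parent=M
Step 3 (up): focus=M path=0 depth=1 children=['B'] left=[] right=[] parent=N
Step 4 (up): focus=N path=root depth=0 children=['M'] (at root)
Step 5 (down 0): focus=M path=0 depth=1 children=['B'] left=[] right=[] parent=N
Step 6 (set C): focus=C path=0 depth=1 children=['B'] left=[] right=[] parent=N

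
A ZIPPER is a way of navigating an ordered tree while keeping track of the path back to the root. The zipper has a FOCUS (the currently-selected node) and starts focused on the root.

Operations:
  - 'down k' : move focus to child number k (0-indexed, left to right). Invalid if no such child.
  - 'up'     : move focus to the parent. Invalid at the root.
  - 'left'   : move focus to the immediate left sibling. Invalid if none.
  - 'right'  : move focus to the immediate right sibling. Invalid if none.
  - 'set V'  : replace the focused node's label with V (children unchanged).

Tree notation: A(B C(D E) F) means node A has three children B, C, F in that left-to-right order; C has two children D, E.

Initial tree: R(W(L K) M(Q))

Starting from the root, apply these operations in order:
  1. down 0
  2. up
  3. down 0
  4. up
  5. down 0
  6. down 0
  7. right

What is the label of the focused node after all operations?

Step 1 (down 0): focus=W path=0 depth=1 children=['L', 'K'] left=[] right=['M'] parent=R
Step 2 (up): focus=R path=root depth=0 children=['W', 'M'] (at root)
Step 3 (down 0): focus=W path=0 depth=1 children=['L', 'K'] left=[] right=['M'] parent=R
Step 4 (up): focus=R path=root depth=0 children=['W', 'M'] (at root)
Step 5 (down 0): focus=W path=0 depth=1 children=['L', 'K'] left=[] right=['M'] parent=R
Step 6 (down 0): focus=L path=0/0 depth=2 children=[] left=[] right=['K'] parent=W
Step 7 (right): focus=K path=0/1 depth=2 children=[] left=['L'] right=[] parent=W

Answer: K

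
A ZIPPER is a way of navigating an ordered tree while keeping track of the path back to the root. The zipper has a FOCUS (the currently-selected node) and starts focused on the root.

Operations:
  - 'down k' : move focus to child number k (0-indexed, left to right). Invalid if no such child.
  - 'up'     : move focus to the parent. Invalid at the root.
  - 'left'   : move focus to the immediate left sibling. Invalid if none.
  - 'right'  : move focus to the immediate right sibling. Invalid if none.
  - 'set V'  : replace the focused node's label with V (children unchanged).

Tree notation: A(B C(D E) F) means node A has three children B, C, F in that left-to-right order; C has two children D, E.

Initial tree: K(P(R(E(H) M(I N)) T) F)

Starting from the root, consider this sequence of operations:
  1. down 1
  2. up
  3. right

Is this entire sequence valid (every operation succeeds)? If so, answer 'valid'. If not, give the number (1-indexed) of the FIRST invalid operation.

Answer: 3

Derivation:
Step 1 (down 1): focus=F path=1 depth=1 children=[] left=['P'] right=[] parent=K
Step 2 (up): focus=K path=root depth=0 children=['P', 'F'] (at root)
Step 3 (right): INVALID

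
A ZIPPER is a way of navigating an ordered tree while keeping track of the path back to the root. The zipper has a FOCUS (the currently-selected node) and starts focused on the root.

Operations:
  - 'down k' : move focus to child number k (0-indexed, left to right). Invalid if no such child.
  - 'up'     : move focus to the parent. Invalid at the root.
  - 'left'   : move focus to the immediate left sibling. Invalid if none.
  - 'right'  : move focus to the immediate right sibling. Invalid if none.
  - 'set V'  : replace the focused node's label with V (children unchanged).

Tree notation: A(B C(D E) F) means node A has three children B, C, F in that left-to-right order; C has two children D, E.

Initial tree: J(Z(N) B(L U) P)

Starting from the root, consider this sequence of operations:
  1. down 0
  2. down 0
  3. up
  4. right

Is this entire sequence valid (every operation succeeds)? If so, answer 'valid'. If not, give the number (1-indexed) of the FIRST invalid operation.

Step 1 (down 0): focus=Z path=0 depth=1 children=['N'] left=[] right=['B', 'P'] parent=J
Step 2 (down 0): focus=N path=0/0 depth=2 children=[] left=[] right=[] parent=Z
Step 3 (up): focus=Z path=0 depth=1 children=['N'] left=[] right=['B', 'P'] parent=J
Step 4 (right): focus=B path=1 depth=1 children=['L', 'U'] left=['Z'] right=['P'] parent=J

Answer: valid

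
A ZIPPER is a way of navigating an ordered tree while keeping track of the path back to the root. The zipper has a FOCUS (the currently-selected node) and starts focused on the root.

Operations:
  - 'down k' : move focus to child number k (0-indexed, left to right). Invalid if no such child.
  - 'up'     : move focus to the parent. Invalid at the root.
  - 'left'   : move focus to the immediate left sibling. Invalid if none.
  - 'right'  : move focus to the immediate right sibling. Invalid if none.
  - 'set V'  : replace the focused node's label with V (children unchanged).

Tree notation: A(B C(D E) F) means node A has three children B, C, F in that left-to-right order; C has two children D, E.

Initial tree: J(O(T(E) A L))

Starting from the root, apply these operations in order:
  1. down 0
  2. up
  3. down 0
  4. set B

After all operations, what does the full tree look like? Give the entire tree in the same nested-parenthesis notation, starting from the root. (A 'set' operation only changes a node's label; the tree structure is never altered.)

Step 1 (down 0): focus=O path=0 depth=1 children=['T', 'A', 'L'] left=[] right=[] parent=J
Step 2 (up): focus=J path=root depth=0 children=['O'] (at root)
Step 3 (down 0): focus=O path=0 depth=1 children=['T', 'A', 'L'] left=[] right=[] parent=J
Step 4 (set B): focus=B path=0 depth=1 children=['T', 'A', 'L'] left=[] right=[] parent=J

Answer: J(B(T(E) A L))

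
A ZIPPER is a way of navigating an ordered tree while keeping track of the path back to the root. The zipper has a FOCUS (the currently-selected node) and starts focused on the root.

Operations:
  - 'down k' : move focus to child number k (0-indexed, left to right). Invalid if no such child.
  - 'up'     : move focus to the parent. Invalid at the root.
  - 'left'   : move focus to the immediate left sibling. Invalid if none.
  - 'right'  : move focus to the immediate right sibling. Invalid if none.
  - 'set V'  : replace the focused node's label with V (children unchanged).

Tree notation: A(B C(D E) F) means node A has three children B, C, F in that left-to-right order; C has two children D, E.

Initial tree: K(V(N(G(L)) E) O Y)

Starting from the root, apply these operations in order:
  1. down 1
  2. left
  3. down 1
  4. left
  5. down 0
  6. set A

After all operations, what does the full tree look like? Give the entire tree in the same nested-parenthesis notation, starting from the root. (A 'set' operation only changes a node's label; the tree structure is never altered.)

Answer: K(V(N(A(L)) E) O Y)

Derivation:
Step 1 (down 1): focus=O path=1 depth=1 children=[] left=['V'] right=['Y'] parent=K
Step 2 (left): focus=V path=0 depth=1 children=['N', 'E'] left=[] right=['O', 'Y'] parent=K
Step 3 (down 1): focus=E path=0/1 depth=2 children=[] left=['N'] right=[] parent=V
Step 4 (left): focus=N path=0/0 depth=2 children=['G'] left=[] right=['E'] parent=V
Step 5 (down 0): focus=G path=0/0/0 depth=3 children=['L'] left=[] right=[] parent=N
Step 6 (set A): focus=A path=0/0/0 depth=3 children=['L'] left=[] right=[] parent=N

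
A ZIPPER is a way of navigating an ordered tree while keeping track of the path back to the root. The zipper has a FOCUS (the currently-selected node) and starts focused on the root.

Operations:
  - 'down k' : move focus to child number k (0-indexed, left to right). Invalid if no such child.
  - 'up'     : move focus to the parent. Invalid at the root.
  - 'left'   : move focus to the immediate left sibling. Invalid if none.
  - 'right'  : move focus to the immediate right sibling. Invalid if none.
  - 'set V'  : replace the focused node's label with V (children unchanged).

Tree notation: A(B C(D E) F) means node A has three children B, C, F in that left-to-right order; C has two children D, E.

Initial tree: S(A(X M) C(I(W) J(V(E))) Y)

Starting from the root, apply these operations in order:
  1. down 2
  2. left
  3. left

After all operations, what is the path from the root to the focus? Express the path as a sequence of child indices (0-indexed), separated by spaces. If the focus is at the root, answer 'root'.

Step 1 (down 2): focus=Y path=2 depth=1 children=[] left=['A', 'C'] right=[] parent=S
Step 2 (left): focus=C path=1 depth=1 children=['I', 'J'] left=['A'] right=['Y'] parent=S
Step 3 (left): focus=A path=0 depth=1 children=['X', 'M'] left=[] right=['C', 'Y'] parent=S

Answer: 0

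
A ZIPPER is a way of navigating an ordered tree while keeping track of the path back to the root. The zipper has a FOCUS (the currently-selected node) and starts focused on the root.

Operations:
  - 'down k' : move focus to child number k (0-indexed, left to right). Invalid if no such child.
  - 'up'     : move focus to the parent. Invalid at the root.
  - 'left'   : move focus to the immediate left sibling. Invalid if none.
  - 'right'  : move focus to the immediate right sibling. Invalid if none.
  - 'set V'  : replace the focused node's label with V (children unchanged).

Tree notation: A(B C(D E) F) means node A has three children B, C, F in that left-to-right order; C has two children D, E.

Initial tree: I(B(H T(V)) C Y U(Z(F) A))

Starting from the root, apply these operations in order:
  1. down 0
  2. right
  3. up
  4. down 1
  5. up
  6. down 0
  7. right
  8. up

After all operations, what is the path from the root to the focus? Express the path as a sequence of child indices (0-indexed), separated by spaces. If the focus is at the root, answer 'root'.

Answer: root

Derivation:
Step 1 (down 0): focus=B path=0 depth=1 children=['H', 'T'] left=[] right=['C', 'Y', 'U'] parent=I
Step 2 (right): focus=C path=1 depth=1 children=[] left=['B'] right=['Y', 'U'] parent=I
Step 3 (up): focus=I path=root depth=0 children=['B', 'C', 'Y', 'U'] (at root)
Step 4 (down 1): focus=C path=1 depth=1 children=[] left=['B'] right=['Y', 'U'] parent=I
Step 5 (up): focus=I path=root depth=0 children=['B', 'C', 'Y', 'U'] (at root)
Step 6 (down 0): focus=B path=0 depth=1 children=['H', 'T'] left=[] right=['C', 'Y', 'U'] parent=I
Step 7 (right): focus=C path=1 depth=1 children=[] left=['B'] right=['Y', 'U'] parent=I
Step 8 (up): focus=I path=root depth=0 children=['B', 'C', 'Y', 'U'] (at root)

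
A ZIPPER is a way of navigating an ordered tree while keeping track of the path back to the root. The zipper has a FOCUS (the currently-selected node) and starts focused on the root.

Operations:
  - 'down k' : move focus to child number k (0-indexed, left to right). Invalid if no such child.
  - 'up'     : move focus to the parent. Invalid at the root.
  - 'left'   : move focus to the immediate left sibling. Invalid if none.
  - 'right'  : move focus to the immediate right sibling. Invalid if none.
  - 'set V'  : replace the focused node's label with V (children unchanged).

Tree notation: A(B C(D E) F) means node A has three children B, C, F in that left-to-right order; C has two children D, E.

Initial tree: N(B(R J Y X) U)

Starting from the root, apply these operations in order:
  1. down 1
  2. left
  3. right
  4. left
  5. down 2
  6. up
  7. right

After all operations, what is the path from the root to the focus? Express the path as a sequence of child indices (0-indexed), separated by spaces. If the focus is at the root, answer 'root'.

Answer: 1

Derivation:
Step 1 (down 1): focus=U path=1 depth=1 children=[] left=['B'] right=[] parent=N
Step 2 (left): focus=B path=0 depth=1 children=['R', 'J', 'Y', 'X'] left=[] right=['U'] parent=N
Step 3 (right): focus=U path=1 depth=1 children=[] left=['B'] right=[] parent=N
Step 4 (left): focus=B path=0 depth=1 children=['R', 'J', 'Y', 'X'] left=[] right=['U'] parent=N
Step 5 (down 2): focus=Y path=0/2 depth=2 children=[] left=['R', 'J'] right=['X'] parent=B
Step 6 (up): focus=B path=0 depth=1 children=['R', 'J', 'Y', 'X'] left=[] right=['U'] parent=N
Step 7 (right): focus=U path=1 depth=1 children=[] left=['B'] right=[] parent=N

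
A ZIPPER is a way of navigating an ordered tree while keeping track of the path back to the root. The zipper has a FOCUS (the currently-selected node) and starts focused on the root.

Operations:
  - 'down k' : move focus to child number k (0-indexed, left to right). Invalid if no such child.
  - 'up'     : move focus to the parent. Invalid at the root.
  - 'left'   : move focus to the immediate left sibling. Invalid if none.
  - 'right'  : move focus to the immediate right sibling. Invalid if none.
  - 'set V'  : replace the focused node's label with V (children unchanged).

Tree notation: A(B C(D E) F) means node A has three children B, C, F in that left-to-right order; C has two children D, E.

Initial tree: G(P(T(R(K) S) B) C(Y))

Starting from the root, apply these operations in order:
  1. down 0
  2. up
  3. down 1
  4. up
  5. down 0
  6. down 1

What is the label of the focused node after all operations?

Step 1 (down 0): focus=P path=0 depth=1 children=['T', 'B'] left=[] right=['C'] parent=G
Step 2 (up): focus=G path=root depth=0 children=['P', 'C'] (at root)
Step 3 (down 1): focus=C path=1 depth=1 children=['Y'] left=['P'] right=[] parent=G
Step 4 (up): focus=G path=root depth=0 children=['P', 'C'] (at root)
Step 5 (down 0): focus=P path=0 depth=1 children=['T', 'B'] left=[] right=['C'] parent=G
Step 6 (down 1): focus=B path=0/1 depth=2 children=[] left=['T'] right=[] parent=P

Answer: B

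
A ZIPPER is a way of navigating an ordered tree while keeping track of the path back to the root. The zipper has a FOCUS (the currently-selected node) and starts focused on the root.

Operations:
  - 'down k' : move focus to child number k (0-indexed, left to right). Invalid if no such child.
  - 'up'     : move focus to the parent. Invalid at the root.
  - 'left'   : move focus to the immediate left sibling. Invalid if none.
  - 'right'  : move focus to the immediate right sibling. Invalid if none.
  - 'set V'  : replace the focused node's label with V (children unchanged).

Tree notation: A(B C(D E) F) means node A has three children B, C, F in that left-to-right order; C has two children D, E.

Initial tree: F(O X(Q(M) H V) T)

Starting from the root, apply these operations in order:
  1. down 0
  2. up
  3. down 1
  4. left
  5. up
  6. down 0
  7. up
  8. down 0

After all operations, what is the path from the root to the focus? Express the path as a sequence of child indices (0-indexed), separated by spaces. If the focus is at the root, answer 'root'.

Answer: 0

Derivation:
Step 1 (down 0): focus=O path=0 depth=1 children=[] left=[] right=['X', 'T'] parent=F
Step 2 (up): focus=F path=root depth=0 children=['O', 'X', 'T'] (at root)
Step 3 (down 1): focus=X path=1 depth=1 children=['Q', 'H', 'V'] left=['O'] right=['T'] parent=F
Step 4 (left): focus=O path=0 depth=1 children=[] left=[] right=['X', 'T'] parent=F
Step 5 (up): focus=F path=root depth=0 children=['O', 'X', 'T'] (at root)
Step 6 (down 0): focus=O path=0 depth=1 children=[] left=[] right=['X', 'T'] parent=F
Step 7 (up): focus=F path=root depth=0 children=['O', 'X', 'T'] (at root)
Step 8 (down 0): focus=O path=0 depth=1 children=[] left=[] right=['X', 'T'] parent=F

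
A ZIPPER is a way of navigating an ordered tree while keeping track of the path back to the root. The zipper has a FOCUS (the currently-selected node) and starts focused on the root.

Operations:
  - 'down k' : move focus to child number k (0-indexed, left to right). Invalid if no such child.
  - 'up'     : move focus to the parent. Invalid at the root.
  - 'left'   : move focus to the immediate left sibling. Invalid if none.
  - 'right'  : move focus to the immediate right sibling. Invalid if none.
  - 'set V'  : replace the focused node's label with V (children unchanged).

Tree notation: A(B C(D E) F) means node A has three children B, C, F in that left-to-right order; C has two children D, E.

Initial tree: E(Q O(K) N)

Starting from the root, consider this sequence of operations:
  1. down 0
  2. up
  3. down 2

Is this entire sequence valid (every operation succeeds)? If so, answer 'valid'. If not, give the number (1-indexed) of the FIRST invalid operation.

Answer: valid

Derivation:
Step 1 (down 0): focus=Q path=0 depth=1 children=[] left=[] right=['O', 'N'] parent=E
Step 2 (up): focus=E path=root depth=0 children=['Q', 'O', 'N'] (at root)
Step 3 (down 2): focus=N path=2 depth=1 children=[] left=['Q', 'O'] right=[] parent=E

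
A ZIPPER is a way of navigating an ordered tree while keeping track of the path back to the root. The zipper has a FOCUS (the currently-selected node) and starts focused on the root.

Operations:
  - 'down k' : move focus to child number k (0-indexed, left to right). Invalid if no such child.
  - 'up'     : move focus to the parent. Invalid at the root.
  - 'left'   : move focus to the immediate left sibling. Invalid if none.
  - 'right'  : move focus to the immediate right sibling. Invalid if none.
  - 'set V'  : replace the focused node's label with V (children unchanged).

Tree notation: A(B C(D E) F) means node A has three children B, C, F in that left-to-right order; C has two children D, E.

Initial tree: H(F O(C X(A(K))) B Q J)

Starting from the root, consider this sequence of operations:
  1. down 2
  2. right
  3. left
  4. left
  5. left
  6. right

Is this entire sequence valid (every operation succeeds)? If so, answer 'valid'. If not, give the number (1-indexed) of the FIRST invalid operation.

Answer: valid

Derivation:
Step 1 (down 2): focus=B path=2 depth=1 children=[] left=['F', 'O'] right=['Q', 'J'] parent=H
Step 2 (right): focus=Q path=3 depth=1 children=[] left=['F', 'O', 'B'] right=['J'] parent=H
Step 3 (left): focus=B path=2 depth=1 children=[] left=['F', 'O'] right=['Q', 'J'] parent=H
Step 4 (left): focus=O path=1 depth=1 children=['C', 'X'] left=['F'] right=['B', 'Q', 'J'] parent=H
Step 5 (left): focus=F path=0 depth=1 children=[] left=[] right=['O', 'B', 'Q', 'J'] parent=H
Step 6 (right): focus=O path=1 depth=1 children=['C', 'X'] left=['F'] right=['B', 'Q', 'J'] parent=H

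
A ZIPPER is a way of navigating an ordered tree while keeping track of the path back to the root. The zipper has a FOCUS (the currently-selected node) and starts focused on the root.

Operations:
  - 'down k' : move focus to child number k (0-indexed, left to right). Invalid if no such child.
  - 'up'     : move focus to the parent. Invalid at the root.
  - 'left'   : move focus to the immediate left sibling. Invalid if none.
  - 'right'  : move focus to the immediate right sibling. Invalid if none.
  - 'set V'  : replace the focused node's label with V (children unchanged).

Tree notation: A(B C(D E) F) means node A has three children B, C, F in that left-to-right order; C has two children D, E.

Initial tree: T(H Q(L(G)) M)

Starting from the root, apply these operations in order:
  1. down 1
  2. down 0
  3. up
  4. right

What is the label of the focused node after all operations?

Step 1 (down 1): focus=Q path=1 depth=1 children=['L'] left=['H'] right=['M'] parent=T
Step 2 (down 0): focus=L path=1/0 depth=2 children=['G'] left=[] right=[] parent=Q
Step 3 (up): focus=Q path=1 depth=1 children=['L'] left=['H'] right=['M'] parent=T
Step 4 (right): focus=M path=2 depth=1 children=[] left=['H', 'Q'] right=[] parent=T

Answer: M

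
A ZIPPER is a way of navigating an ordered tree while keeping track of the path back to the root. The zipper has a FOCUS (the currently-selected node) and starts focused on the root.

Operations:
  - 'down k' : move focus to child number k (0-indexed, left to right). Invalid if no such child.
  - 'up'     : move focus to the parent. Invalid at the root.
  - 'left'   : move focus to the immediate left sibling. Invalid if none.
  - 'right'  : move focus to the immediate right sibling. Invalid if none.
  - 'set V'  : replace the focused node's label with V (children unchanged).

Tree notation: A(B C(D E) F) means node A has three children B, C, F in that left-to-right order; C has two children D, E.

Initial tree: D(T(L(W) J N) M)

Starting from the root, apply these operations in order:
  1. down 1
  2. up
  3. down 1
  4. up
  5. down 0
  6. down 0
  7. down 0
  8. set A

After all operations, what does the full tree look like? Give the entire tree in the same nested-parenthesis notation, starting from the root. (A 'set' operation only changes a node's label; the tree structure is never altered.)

Answer: D(T(L(A) J N) M)

Derivation:
Step 1 (down 1): focus=M path=1 depth=1 children=[] left=['T'] right=[] parent=D
Step 2 (up): focus=D path=root depth=0 children=['T', 'M'] (at root)
Step 3 (down 1): focus=M path=1 depth=1 children=[] left=['T'] right=[] parent=D
Step 4 (up): focus=D path=root depth=0 children=['T', 'M'] (at root)
Step 5 (down 0): focus=T path=0 depth=1 children=['L', 'J', 'N'] left=[] right=['M'] parent=D
Step 6 (down 0): focus=L path=0/0 depth=2 children=['W'] left=[] right=['J', 'N'] parent=T
Step 7 (down 0): focus=W path=0/0/0 depth=3 children=[] left=[] right=[] parent=L
Step 8 (set A): focus=A path=0/0/0 depth=3 children=[] left=[] right=[] parent=L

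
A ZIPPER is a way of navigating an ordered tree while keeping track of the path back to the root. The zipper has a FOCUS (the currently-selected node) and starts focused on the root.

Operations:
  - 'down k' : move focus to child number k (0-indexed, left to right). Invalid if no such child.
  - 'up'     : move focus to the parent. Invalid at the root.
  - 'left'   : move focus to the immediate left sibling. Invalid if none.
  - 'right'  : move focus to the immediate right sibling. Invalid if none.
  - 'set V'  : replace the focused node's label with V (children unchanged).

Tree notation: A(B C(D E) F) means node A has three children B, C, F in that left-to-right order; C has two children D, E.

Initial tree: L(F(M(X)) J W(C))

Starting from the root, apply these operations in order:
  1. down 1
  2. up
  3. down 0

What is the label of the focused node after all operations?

Step 1 (down 1): focus=J path=1 depth=1 children=[] left=['F'] right=['W'] parent=L
Step 2 (up): focus=L path=root depth=0 children=['F', 'J', 'W'] (at root)
Step 3 (down 0): focus=F path=0 depth=1 children=['M'] left=[] right=['J', 'W'] parent=L

Answer: F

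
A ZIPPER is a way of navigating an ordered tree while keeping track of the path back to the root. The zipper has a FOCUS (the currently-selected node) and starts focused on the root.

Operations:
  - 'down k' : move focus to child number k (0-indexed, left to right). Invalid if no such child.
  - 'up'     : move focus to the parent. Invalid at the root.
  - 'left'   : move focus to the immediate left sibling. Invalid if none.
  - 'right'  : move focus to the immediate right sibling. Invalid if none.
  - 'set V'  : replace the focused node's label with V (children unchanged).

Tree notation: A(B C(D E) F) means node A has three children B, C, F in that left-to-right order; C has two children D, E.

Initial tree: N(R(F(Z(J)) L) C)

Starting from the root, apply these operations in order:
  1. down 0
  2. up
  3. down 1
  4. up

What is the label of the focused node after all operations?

Step 1 (down 0): focus=R path=0 depth=1 children=['F', 'L'] left=[] right=['C'] parent=N
Step 2 (up): focus=N path=root depth=0 children=['R', 'C'] (at root)
Step 3 (down 1): focus=C path=1 depth=1 children=[] left=['R'] right=[] parent=N
Step 4 (up): focus=N path=root depth=0 children=['R', 'C'] (at root)

Answer: N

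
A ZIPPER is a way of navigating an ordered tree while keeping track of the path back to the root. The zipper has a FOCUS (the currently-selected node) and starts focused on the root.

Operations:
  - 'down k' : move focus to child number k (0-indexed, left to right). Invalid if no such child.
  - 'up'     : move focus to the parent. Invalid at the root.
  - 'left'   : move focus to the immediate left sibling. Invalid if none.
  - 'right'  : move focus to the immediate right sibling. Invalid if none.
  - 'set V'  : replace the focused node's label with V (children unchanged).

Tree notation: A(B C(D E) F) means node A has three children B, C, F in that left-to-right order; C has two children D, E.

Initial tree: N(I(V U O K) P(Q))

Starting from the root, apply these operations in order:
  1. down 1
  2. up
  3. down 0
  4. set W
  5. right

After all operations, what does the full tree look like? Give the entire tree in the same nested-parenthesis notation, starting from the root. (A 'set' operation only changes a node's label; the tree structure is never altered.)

Answer: N(W(V U O K) P(Q))

Derivation:
Step 1 (down 1): focus=P path=1 depth=1 children=['Q'] left=['I'] right=[] parent=N
Step 2 (up): focus=N path=root depth=0 children=['I', 'P'] (at root)
Step 3 (down 0): focus=I path=0 depth=1 children=['V', 'U', 'O', 'K'] left=[] right=['P'] parent=N
Step 4 (set W): focus=W path=0 depth=1 children=['V', 'U', 'O', 'K'] left=[] right=['P'] parent=N
Step 5 (right): focus=P path=1 depth=1 children=['Q'] left=['W'] right=[] parent=N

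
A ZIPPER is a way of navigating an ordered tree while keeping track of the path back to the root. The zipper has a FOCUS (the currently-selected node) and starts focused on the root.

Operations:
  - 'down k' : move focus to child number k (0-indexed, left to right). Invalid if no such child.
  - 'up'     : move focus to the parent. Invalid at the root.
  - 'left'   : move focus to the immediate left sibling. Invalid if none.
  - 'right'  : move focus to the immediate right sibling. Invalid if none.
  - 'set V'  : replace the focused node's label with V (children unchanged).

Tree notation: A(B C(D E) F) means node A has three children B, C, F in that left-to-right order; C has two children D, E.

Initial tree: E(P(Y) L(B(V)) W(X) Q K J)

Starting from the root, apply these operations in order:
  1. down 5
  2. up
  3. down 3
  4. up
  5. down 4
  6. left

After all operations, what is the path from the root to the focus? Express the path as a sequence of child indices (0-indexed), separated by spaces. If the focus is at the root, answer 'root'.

Answer: 3

Derivation:
Step 1 (down 5): focus=J path=5 depth=1 children=[] left=['P', 'L', 'W', 'Q', 'K'] right=[] parent=E
Step 2 (up): focus=E path=root depth=0 children=['P', 'L', 'W', 'Q', 'K', 'J'] (at root)
Step 3 (down 3): focus=Q path=3 depth=1 children=[] left=['P', 'L', 'W'] right=['K', 'J'] parent=E
Step 4 (up): focus=E path=root depth=0 children=['P', 'L', 'W', 'Q', 'K', 'J'] (at root)
Step 5 (down 4): focus=K path=4 depth=1 children=[] left=['P', 'L', 'W', 'Q'] right=['J'] parent=E
Step 6 (left): focus=Q path=3 depth=1 children=[] left=['P', 'L', 'W'] right=['K', 'J'] parent=E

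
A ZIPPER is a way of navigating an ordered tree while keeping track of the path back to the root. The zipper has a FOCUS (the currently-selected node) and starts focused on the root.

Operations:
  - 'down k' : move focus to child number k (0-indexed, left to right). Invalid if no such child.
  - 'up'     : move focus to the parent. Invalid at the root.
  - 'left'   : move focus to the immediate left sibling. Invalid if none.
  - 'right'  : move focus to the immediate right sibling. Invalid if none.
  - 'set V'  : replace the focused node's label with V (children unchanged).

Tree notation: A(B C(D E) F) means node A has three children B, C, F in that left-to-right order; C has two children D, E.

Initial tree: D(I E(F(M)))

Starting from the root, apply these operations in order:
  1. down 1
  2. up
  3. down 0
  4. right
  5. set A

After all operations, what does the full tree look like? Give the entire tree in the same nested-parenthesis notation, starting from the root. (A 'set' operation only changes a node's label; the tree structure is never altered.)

Step 1 (down 1): focus=E path=1 depth=1 children=['F'] left=['I'] right=[] parent=D
Step 2 (up): focus=D path=root depth=0 children=['I', 'E'] (at root)
Step 3 (down 0): focus=I path=0 depth=1 children=[] left=[] right=['E'] parent=D
Step 4 (right): focus=E path=1 depth=1 children=['F'] left=['I'] right=[] parent=D
Step 5 (set A): focus=A path=1 depth=1 children=['F'] left=['I'] right=[] parent=D

Answer: D(I A(F(M)))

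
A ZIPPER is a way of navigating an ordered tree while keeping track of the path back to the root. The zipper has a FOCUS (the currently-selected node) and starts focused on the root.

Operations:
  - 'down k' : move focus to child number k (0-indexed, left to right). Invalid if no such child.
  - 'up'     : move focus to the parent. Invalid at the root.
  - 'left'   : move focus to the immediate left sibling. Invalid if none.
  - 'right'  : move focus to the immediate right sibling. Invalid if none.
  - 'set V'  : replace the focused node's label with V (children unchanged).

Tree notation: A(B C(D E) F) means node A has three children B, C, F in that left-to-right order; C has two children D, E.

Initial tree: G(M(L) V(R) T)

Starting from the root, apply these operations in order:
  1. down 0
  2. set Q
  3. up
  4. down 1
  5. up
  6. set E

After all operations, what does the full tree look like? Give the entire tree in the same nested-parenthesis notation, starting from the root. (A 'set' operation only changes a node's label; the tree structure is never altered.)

Answer: E(Q(L) V(R) T)

Derivation:
Step 1 (down 0): focus=M path=0 depth=1 children=['L'] left=[] right=['V', 'T'] parent=G
Step 2 (set Q): focus=Q path=0 depth=1 children=['L'] left=[] right=['V', 'T'] parent=G
Step 3 (up): focus=G path=root depth=0 children=['Q', 'V', 'T'] (at root)
Step 4 (down 1): focus=V path=1 depth=1 children=['R'] left=['Q'] right=['T'] parent=G
Step 5 (up): focus=G path=root depth=0 children=['Q', 'V', 'T'] (at root)
Step 6 (set E): focus=E path=root depth=0 children=['Q', 'V', 'T'] (at root)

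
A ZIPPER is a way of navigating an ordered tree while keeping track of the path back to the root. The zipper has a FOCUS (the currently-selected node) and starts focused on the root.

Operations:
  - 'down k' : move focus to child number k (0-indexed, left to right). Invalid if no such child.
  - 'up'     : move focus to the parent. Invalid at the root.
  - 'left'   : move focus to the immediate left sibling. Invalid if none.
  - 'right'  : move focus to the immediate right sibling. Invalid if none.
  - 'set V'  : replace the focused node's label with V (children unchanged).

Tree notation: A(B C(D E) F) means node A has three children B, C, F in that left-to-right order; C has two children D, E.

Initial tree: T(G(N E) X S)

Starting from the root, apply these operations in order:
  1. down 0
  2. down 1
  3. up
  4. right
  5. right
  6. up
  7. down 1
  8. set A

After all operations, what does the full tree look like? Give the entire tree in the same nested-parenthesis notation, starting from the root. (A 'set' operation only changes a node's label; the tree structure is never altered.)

Answer: T(G(N E) A S)

Derivation:
Step 1 (down 0): focus=G path=0 depth=1 children=['N', 'E'] left=[] right=['X', 'S'] parent=T
Step 2 (down 1): focus=E path=0/1 depth=2 children=[] left=['N'] right=[] parent=G
Step 3 (up): focus=G path=0 depth=1 children=['N', 'E'] left=[] right=['X', 'S'] parent=T
Step 4 (right): focus=X path=1 depth=1 children=[] left=['G'] right=['S'] parent=T
Step 5 (right): focus=S path=2 depth=1 children=[] left=['G', 'X'] right=[] parent=T
Step 6 (up): focus=T path=root depth=0 children=['G', 'X', 'S'] (at root)
Step 7 (down 1): focus=X path=1 depth=1 children=[] left=['G'] right=['S'] parent=T
Step 8 (set A): focus=A path=1 depth=1 children=[] left=['G'] right=['S'] parent=T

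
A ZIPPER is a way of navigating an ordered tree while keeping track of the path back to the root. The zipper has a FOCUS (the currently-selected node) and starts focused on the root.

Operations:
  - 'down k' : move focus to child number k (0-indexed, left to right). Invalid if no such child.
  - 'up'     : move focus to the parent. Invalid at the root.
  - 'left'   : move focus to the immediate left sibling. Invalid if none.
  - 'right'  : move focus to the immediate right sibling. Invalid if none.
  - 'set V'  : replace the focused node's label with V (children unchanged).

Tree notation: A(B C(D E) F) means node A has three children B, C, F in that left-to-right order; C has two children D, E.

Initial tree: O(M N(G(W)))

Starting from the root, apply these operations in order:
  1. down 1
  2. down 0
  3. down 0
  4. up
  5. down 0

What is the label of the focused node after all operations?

Step 1 (down 1): focus=N path=1 depth=1 children=['G'] left=['M'] right=[] parent=O
Step 2 (down 0): focus=G path=1/0 depth=2 children=['W'] left=[] right=[] parent=N
Step 3 (down 0): focus=W path=1/0/0 depth=3 children=[] left=[] right=[] parent=G
Step 4 (up): focus=G path=1/0 depth=2 children=['W'] left=[] right=[] parent=N
Step 5 (down 0): focus=W path=1/0/0 depth=3 children=[] left=[] right=[] parent=G

Answer: W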